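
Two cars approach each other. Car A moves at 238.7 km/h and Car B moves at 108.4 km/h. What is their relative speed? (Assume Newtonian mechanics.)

v_rel = v_A + v_B = 238.7 + 108.4 = 347.1 km/h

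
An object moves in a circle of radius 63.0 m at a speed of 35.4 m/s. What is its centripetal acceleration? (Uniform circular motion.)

a_c = v²/r = 35.4²/63.0 = 1253.16/63.0 = 19.89 m/s²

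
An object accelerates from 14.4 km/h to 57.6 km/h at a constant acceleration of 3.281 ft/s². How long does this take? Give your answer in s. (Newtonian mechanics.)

v₀ = 14.4 km/h × 0.2777777777777778 = 4.0 m/s
v = 57.6 km/h × 0.2777777777777778 = 16.0 m/s
a = 3.281 ft/s² × 0.3048 = 1.00005 m/s²
t = (v - v₀) / a = (16.0 - 4.0) / 1.00005 = 12.0 s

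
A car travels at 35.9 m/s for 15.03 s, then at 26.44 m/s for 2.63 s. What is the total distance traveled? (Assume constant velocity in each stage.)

d₁ = v₁t₁ = 35.9 × 15.03 = 539.577 m
d₂ = v₂t₂ = 26.44 × 2.63 = 69.5372 m
d_total = 539.577 + 69.5372 = 609.11 m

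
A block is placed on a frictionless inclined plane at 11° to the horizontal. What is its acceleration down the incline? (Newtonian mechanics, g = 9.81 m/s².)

a = g sin(θ) = 9.81 × sin(11°) = 9.81 × 0.1908 = 1.87 m/s²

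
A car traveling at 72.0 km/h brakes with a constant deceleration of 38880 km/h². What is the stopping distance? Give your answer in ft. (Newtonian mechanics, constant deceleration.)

v₀ = 72.0 km/h × 0.2777777777777778 = 20.0 m/s
a = 38880 km/h² × 7.716049382716049e-05 = 3.0 m/s²
d = v₀² / (2a) = 20.0² / (2 × 3.0) = 400.0 / 6.0 = 66.6667 m
d = 66.6667 m / 0.3048 = 218.7 ft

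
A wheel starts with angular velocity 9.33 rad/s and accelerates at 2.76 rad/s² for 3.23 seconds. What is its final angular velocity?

ω = ω₀ + αt = 9.33 + 2.76 × 3.23 = 18.24 rad/s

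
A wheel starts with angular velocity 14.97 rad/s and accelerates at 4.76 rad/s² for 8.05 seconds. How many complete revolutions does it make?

θ = ω₀t + ½αt² = 14.97×8.05 + ½×4.76×8.05² = 274.73845 rad
Total revolutions = θ/(2π) = 274.73845/(2π) = 43.73
Complete revolutions = ⌊43.73⌋ = 43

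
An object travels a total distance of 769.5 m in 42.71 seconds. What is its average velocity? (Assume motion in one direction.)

v_avg = Δd / Δt = 769.5 / 42.71 = 18.02 m/s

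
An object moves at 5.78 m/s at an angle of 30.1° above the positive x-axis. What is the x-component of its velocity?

vₓ = v cos(θ) = 5.78 × cos(30.1°) = 5.0 m/s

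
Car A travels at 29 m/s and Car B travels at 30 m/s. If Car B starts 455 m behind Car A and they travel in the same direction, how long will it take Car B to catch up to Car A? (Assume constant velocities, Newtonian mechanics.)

Relative speed: v_rel = 30 - 29 = 1 m/s
Time to catch: t = d₀/v_rel = 455/1 = 455.0 s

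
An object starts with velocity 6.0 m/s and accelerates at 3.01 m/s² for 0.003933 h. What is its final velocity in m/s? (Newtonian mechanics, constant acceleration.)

t = 0.003933 h × 3600.0 = 14.1588 s
v = v₀ + a × t = 6.0 + 3.01 × 14.1588 = 48.62 m/s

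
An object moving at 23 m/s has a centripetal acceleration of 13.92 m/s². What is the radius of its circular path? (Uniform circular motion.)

r = v²/a_c = 23²/13.92 = 38.0 m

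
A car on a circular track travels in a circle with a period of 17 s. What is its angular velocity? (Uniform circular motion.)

ω = 2π/T = 2π/17 = 0.3696 rad/s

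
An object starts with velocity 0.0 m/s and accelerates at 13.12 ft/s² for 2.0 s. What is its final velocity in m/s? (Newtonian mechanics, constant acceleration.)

a = 13.12 ft/s² × 0.3048 = 3.99898 m/s²
v = v₀ + a × t = 0.0 + 3.99898 × 2.0 = 7.998 m/s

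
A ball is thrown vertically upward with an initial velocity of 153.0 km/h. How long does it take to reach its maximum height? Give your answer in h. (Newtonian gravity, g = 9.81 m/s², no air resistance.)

v₀ = 153.0 km/h × 0.2777777777777778 = 42.5 m/s
t_up = v₀ / g = 42.5 / 9.81 = 4.33231 s
t_up = 4.33231 s / 3600.0 = 0.001203 h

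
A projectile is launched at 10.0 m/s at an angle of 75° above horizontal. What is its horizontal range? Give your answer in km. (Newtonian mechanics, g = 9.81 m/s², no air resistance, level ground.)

R = v₀² × sin(2θ) / g = 10.0² × sin(2 × 75°) / 9.81 = 100.0 × 0.5 / 9.81 = 5.09684 m
R = 5.09684 m / 1000.0 = 0.005097 km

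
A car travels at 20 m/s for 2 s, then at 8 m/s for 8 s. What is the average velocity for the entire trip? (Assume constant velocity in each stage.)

d₁ = v₁t₁ = 20 × 2 = 40 m
d₂ = v₂t₂ = 8 × 8 = 64 m
d_total = 104 m, t_total = 10 s
v_avg = d_total/t_total = 104/10 = 10.4 m/s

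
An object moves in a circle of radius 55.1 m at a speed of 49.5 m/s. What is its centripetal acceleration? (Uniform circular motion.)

a_c = v²/r = 49.5²/55.1 = 2450.25/55.1 = 44.47 m/s²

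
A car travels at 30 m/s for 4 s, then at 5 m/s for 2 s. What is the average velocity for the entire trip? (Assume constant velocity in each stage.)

d₁ = v₁t₁ = 30 × 4 = 120 m
d₂ = v₂t₂ = 5 × 2 = 10 m
d_total = 130 m, t_total = 6 s
v_avg = d_total/t_total = 130/6 = 21.67 m/s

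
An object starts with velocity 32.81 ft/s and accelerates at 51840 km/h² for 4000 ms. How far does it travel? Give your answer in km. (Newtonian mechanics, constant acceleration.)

v₀ = 32.81 ft/s × 0.3048 = 10.0005 m/s
a = 51840 km/h² × 7.716049382716049e-05 = 4.0 m/s²
t = 4000 ms × 0.001 = 4.0 s
d = v₀ × t + ½ × a × t² = 10.0005 × 4.0 + 0.5 × 4.0 × 4.0² = 72.002 m
d = 72.002 m / 1000.0 = 0.072 km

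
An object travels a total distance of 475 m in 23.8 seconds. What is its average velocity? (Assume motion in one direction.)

v_avg = Δd / Δt = 475 / 23.8 = 19.96 m/s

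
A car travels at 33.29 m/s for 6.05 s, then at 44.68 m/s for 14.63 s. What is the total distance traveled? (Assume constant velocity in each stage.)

d₁ = v₁t₁ = 33.29 × 6.05 = 201.4045 m
d₂ = v₂t₂ = 44.68 × 14.63 = 653.6684 m
d_total = 201.4045 + 653.6684 = 855.07 m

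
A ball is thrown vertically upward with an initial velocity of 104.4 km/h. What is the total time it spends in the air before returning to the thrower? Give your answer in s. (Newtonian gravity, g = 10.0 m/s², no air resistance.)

v₀ = 104.4 km/h × 0.2777777777777778 = 29.0 m/s
t_total = 2 × v₀ / g = 2 × 29.0 / 10.0 = 5.8 s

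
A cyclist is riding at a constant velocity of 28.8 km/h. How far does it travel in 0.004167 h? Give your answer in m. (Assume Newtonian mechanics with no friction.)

v = 28.8 km/h × 0.2777777777777778 = 8.0 m/s
t = 0.004167 h × 3600.0 = 15.0012 s
d = v × t = 8.0 × 15.0012 = 120.0 m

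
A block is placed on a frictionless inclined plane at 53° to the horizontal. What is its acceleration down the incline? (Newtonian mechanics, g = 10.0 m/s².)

a = g sin(θ) = 10.0 × sin(53°) = 10.0 × 0.7986 = 7.99 m/s²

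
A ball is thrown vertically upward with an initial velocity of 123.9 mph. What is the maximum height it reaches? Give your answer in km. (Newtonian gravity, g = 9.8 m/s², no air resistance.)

v₀ = 123.9 mph × 0.44704 = 55.3883 m/s
h_max = v₀² / (2g) = 55.3883² / (2 × 9.8) = 3067.86 / 19.6 = 156.523 m
h_max = 156.523 m / 1000.0 = 0.1565 km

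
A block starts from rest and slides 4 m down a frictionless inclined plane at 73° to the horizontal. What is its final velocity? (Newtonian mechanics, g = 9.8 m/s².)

a = g sin(θ) = 9.8 × sin(73°) = 9.3718 m/s²
v = √(2ad) = √(2 × 9.3718 × 4) = 8.66 m/s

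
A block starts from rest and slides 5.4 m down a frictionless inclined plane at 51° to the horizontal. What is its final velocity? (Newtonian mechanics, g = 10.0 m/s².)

a = g sin(θ) = 10.0 × sin(51°) = 7.7715 m/s²
v = √(2ad) = √(2 × 7.7715 × 5.4) = 9.16 m/s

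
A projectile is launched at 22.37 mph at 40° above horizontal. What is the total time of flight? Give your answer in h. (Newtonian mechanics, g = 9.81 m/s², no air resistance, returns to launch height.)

v₀ = 22.37 mph × 0.44704 = 10.0003 m/s
T = 2 × v₀ × sin(θ) / g = 2 × 10.0003 × sin(40°) / 9.81 = 2 × 10.0003 × 0.642788 / 9.81 = 1.31051 s
T = 1.31051 s / 3600.0 = 0.000364 h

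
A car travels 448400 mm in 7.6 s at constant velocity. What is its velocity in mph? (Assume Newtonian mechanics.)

d = 448400 mm × 0.001 = 448.4 m
v = d / t = 448.4 / 7.6 = 59.0 m/s
v = 59.0 m/s / 0.44704 = 132.0 mph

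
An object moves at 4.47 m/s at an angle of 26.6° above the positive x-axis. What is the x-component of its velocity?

vₓ = v cos(θ) = 4.47 × cos(26.6°) = 4.0 m/s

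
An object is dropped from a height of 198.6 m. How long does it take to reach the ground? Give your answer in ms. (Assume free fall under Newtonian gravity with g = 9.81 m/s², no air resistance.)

t = √(2h/g) = √(2 × 198.6 / 9.81) = 6.36312 s
t = 6.36312 s / 0.001 = 6363 ms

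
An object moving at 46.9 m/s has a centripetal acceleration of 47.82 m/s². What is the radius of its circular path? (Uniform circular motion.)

r = v²/a_c = 46.9²/47.82 = 46.0 m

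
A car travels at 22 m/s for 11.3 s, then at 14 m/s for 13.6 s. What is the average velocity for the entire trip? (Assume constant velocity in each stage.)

d₁ = v₁t₁ = 22 × 11.3 = 248.6 m
d₂ = v₂t₂ = 14 × 13.6 = 190.4 m
d_total = 439.0 m, t_total = 24.9 s
v_avg = d_total/t_total = 439.0/24.9 = 17.63 m/s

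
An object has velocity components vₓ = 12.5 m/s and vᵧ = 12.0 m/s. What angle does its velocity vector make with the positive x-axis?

θ = arctan(vᵧ/vₓ) = arctan(12.0/12.5) = 43.83°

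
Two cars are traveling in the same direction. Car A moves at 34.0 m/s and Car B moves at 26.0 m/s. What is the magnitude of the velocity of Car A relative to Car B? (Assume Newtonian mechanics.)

v_rel = |v_A - v_B| = |34.0 - 26.0| = 8.0 m/s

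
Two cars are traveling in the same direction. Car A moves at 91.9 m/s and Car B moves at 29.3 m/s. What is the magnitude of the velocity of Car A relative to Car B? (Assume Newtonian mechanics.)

v_rel = |v_A - v_B| = |91.9 - 29.3| = 62.6 m/s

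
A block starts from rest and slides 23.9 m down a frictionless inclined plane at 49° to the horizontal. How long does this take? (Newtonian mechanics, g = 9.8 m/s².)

a = g sin(θ) = 9.8 × sin(49°) = 7.3962 m/s²
t = √(2d/a) = √(2 × 23.9 / 7.3962) = 2.54 s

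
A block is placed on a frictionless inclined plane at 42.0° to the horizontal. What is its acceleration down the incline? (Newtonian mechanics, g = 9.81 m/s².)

a = g sin(θ) = 9.81 × sin(42.0°) = 9.81 × 0.6691 = 6.56 m/s²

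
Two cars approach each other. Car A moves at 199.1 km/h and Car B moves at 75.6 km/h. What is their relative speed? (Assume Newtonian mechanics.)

v_rel = v_A + v_B = 199.1 + 75.6 = 274.7 km/h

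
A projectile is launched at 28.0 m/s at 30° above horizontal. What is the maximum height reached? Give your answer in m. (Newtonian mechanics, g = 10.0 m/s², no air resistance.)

H = v₀² × sin²(θ) / (2g) = 28.0² × sin(30°)² / (2 × 10.0) = 784.0 × 0.25 / 20.0 = 9.8 m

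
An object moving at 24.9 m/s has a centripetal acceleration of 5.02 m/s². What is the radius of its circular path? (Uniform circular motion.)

r = v²/a_c = 24.9²/5.02 = 123.51 m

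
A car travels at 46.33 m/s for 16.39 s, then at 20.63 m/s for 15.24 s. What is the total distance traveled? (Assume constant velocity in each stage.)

d₁ = v₁t₁ = 46.33 × 16.39 = 759.3487 m
d₂ = v₂t₂ = 20.63 × 15.24 = 314.4012 m
d_total = 759.3487 + 314.4012 = 1073.75 m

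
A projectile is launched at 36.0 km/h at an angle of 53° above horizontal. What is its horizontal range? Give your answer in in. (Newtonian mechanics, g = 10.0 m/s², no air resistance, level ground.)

v₀ = 36.0 km/h × 0.2777777777777778 = 10.0 m/s
R = v₀² × sin(2θ) / g = 10.0² × sin(2 × 53°) / 10.0 = 100.0 × 0.961262 / 10.0 = 9.61262 m
R = 9.61262 m / 0.0254 = 378.4 in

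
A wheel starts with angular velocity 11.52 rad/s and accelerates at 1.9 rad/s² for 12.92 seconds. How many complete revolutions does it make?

θ = ω₀t + ½αt² = 11.52×12.92 + ½×1.9×12.92² = 307.41848 rad
Total revolutions = θ/(2π) = 307.41848/(2π) = 48.93
Complete revolutions = ⌊48.93⌋ = 48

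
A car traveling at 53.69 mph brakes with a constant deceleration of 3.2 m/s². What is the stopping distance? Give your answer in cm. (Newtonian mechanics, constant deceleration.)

v₀ = 53.69 mph × 0.44704 = 24.0016 m/s
d = v₀² / (2a) = 24.0016² / (2 × 3.2) = 576.077 / 6.4 = 90.012 m
d = 90.012 m / 0.01 = 9001 cm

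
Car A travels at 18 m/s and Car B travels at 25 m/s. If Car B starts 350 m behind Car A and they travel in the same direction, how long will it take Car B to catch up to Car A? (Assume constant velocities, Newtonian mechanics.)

Relative speed: v_rel = 25 - 18 = 7 m/s
Time to catch: t = d₀/v_rel = 350/7 = 50.0 s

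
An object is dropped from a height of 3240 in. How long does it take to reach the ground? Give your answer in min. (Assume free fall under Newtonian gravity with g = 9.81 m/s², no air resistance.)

h = 3240 in × 0.0254 = 82.296 m
t = √(2h/g) = √(2 × 82.296 / 9.81) = 4.09609 s
t = 4.09609 s / 60.0 = 0.06827 min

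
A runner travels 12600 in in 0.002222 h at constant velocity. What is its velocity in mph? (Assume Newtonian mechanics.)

d = 12600 in × 0.0254 = 320.04 m
t = 0.002222 h × 3600.0 = 7.9992 s
v = d / t = 320.04 / 7.9992 = 40.009 m/s
v = 40.009 m/s / 0.44704 = 89.5 mph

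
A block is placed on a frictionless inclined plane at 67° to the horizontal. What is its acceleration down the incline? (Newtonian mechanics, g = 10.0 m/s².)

a = g sin(θ) = 10.0 × sin(67°) = 10.0 × 0.9205 = 9.21 m/s²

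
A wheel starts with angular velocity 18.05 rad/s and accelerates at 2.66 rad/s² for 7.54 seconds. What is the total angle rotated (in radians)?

θ = ω₀t + ½αt² = 18.05×7.54 + ½×2.66×7.54² = 211.71 rad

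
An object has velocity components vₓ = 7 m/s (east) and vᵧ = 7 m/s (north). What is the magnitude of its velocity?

|v| = √(vₓ² + vᵧ²) = √(7² + 7²) = √(98) = 9.9 m/s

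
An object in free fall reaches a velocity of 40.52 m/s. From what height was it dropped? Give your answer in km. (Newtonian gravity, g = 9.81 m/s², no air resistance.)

h = v² / (2g) = 40.52² / (2 × 9.81) = 83.6835 m
h = 83.6835 m / 1000.0 = 0.08368 km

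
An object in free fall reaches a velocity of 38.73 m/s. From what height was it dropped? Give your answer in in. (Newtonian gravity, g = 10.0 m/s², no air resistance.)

h = v² / (2g) = 38.73² / (2 × 10.0) = 75.0006 m
h = 75.0006 m / 0.0254 = 2953 in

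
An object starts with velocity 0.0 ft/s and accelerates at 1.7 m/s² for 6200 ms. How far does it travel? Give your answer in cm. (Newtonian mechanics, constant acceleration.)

v₀ = 0.0 ft/s × 0.3048 = 0.0 m/s
t = 6200 ms × 0.001 = 6.2 s
d = v₀ × t + ½ × a × t² = 0.0 × 6.2 + 0.5 × 1.7 × 6.2² = 32.674 m
d = 32.674 m / 0.01 = 3267 cm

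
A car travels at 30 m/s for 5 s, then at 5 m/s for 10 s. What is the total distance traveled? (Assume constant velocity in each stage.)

d₁ = v₁t₁ = 30 × 5 = 150 m
d₂ = v₂t₂ = 5 × 10 = 50 m
d_total = 150 + 50 = 200 m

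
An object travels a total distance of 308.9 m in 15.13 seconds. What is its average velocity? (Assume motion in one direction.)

v_avg = Δd / Δt = 308.9 / 15.13 = 20.42 m/s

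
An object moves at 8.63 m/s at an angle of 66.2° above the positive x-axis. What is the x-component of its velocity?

vₓ = v cos(θ) = 8.63 × cos(66.2°) = 3.48 m/s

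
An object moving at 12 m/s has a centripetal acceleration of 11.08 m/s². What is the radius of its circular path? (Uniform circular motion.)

r = v²/a_c = 12²/11.08 = 13.0 m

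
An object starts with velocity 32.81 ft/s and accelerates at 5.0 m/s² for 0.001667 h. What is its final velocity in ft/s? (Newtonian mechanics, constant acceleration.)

v₀ = 32.81 ft/s × 0.3048 = 10.0005 m/s
t = 0.001667 h × 3600.0 = 6.0012 s
v = v₀ + a × t = 10.0005 + 5.0 × 6.0012 = 40.0065 m/s
v = 40.0065 m/s / 0.3048 = 131.3 ft/s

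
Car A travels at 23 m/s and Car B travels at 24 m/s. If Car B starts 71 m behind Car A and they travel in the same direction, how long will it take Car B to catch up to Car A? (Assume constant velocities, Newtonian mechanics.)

Relative speed: v_rel = 24 - 23 = 1 m/s
Time to catch: t = d₀/v_rel = 71/1 = 71.0 s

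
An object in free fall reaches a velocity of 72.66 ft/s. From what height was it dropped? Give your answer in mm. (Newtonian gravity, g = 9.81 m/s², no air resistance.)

v = 72.66 ft/s × 0.3048 = 22.1468 m/s
h = v² / (2g) = 22.1468² / (2 × 9.81) = 24.999 m
h = 24.999 m / 0.001 = 25000 mm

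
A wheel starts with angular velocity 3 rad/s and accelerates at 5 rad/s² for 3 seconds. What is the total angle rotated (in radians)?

θ = ω₀t + ½αt² = 3×3 + ½×5×3² = 31.5 rad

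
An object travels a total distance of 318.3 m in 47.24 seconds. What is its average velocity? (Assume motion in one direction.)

v_avg = Δd / Δt = 318.3 / 47.24 = 6.74 m/s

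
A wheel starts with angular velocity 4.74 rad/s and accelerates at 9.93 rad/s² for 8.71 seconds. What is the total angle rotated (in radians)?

θ = ω₀t + ½αt² = 4.74×8.71 + ½×9.93×8.71² = 417.95 rad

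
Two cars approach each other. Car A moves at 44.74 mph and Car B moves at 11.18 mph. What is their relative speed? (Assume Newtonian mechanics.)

v_rel = v_A + v_B = 44.74 + 11.18 = 55.92 mph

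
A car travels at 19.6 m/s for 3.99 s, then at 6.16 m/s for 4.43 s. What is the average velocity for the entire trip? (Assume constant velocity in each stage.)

d₁ = v₁t₁ = 19.6 × 3.99 = 78.204 m
d₂ = v₂t₂ = 6.16 × 4.43 = 27.2888 m
d_total = 105.4928 m, t_total = 8.42 s
v_avg = d_total/t_total = 105.4928/8.42 = 12.53 m/s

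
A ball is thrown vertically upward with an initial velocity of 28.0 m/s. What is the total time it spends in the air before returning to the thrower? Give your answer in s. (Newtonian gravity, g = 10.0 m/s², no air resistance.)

t_total = 2 × v₀ / g = 2 × 28.0 / 10.0 = 5.6 s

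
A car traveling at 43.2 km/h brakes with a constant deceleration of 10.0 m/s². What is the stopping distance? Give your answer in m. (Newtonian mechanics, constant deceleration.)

v₀ = 43.2 km/h × 0.2777777777777778 = 12.0 m/s
d = v₀² / (2a) = 12.0² / (2 × 10.0) = 144.0 / 20.0 = 7.2 m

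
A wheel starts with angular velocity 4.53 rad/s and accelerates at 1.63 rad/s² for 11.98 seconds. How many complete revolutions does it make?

θ = ω₀t + ½αt² = 4.53×11.98 + ½×1.63×11.98² = 171.238526 rad
Total revolutions = θ/(2π) = 171.238526/(2π) = 27.25
Complete revolutions = ⌊27.25⌋ = 27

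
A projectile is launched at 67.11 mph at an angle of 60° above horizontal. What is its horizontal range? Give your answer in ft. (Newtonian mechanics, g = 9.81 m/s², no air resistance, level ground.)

v₀ = 67.11 mph × 0.44704 = 30.0009 m/s
R = v₀² × sin(2θ) / g = 30.0009² × sin(2 × 60°) / 9.81 = 900.054 × 0.866025 / 9.81 = 79.4566 m
R = 79.4566 m / 0.3048 = 260.7 ft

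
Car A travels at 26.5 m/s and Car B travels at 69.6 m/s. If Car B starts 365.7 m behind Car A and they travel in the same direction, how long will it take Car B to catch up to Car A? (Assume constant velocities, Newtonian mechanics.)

Relative speed: v_rel = 69.6 - 26.5 = 43.1 m/s
Time to catch: t = d₀/v_rel = 365.7/43.1 = 8.48 s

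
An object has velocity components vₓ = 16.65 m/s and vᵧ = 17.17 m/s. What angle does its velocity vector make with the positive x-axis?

θ = arctan(vᵧ/vₓ) = arctan(17.17/16.65) = 45.88°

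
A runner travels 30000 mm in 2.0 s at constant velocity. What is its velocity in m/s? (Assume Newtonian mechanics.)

d = 30000 mm × 0.001 = 30.0 m
v = d / t = 30.0 / 2.0 = 15.0 m/s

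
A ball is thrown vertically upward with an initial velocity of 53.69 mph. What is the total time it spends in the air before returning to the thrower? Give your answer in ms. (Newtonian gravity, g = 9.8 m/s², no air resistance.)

v₀ = 53.69 mph × 0.44704 = 24.0016 m/s
t_total = 2 × v₀ / g = 2 × 24.0016 / 9.8 = 4.89829 s
t_total = 4.89829 s / 0.001 = 4898 ms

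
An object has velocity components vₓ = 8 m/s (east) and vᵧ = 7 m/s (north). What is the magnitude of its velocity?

|v| = √(vₓ² + vᵧ²) = √(8² + 7²) = √(113) = 10.63 m/s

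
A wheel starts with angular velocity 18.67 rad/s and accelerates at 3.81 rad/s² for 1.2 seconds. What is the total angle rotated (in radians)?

θ = ω₀t + ½αt² = 18.67×1.2 + ½×3.81×1.2² = 25.15 rad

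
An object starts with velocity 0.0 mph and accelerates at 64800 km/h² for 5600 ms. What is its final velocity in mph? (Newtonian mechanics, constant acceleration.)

v₀ = 0.0 mph × 0.44704 = 0.0 m/s
a = 64800 km/h² × 7.716049382716049e-05 = 5.0 m/s²
t = 5600 ms × 0.001 = 5.6 s
v = v₀ + a × t = 0.0 + 5.0 × 5.6 = 28.0 m/s
v = 28.0 m/s / 0.44704 = 62.63 mph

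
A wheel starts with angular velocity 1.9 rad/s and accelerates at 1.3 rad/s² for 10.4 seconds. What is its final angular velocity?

ω = ω₀ + αt = 1.9 + 1.3 × 10.4 = 15.42 rad/s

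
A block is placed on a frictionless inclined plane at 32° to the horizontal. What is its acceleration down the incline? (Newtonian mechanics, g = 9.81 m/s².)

a = g sin(θ) = 9.81 × sin(32°) = 9.81 × 0.5299 = 5.2 m/s²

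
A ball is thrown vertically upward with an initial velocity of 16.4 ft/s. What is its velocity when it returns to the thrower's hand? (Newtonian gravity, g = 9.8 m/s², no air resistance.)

By conservation of energy (no air resistance), the ball returns to the throw height with the same speed as launch, but directed downward.
|v_ground| = v₀ = 16.4 ft/s
v_ground = 16.4 ft/s (downward)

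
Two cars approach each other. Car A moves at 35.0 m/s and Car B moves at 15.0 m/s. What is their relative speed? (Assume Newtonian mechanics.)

v_rel = v_A + v_B = 35.0 + 15.0 = 50.0 m/s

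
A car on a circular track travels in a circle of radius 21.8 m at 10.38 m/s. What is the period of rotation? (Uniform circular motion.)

T = 2πr/v = 2π×21.8/10.38 = 13.2 s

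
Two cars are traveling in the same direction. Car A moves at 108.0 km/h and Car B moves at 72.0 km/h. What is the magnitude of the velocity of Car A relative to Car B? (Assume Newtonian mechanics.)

v_rel = |v_A - v_B| = |108.0 - 72.0| = 36.0 km/h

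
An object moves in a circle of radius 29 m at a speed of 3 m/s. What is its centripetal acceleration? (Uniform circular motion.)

a_c = v²/r = 3²/29 = 9/29 = 0.31 m/s²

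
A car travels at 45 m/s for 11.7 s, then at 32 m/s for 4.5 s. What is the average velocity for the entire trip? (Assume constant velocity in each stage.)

d₁ = v₁t₁ = 45 × 11.7 = 526.5 m
d₂ = v₂t₂ = 32 × 4.5 = 144.0 m
d_total = 670.5 m, t_total = 16.2 s
v_avg = d_total/t_total = 670.5/16.2 = 41.39 m/s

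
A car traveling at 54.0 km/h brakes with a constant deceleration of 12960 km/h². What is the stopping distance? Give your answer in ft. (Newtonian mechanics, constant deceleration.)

v₀ = 54.0 km/h × 0.2777777777777778 = 15.0 m/s
a = 12960 km/h² × 7.716049382716049e-05 = 1.0 m/s²
d = v₀² / (2a) = 15.0² / (2 × 1.0) = 225.0 / 2.0 = 112.5 m
d = 112.5 m / 0.3048 = 369.1 ft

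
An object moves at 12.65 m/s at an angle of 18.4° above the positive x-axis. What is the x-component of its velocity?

vₓ = v cos(θ) = 12.65 × cos(18.4°) = 12.0 m/s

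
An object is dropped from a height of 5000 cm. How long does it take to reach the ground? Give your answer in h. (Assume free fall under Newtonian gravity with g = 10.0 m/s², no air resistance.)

h = 5000 cm × 0.01 = 50.0 m
t = √(2h/g) = √(2 × 50.0 / 10.0) = 3.16228 s
t = 3.16228 s / 3600.0 = 0.0008784 h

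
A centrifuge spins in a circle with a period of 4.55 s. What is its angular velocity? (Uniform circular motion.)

ω = 2π/T = 2π/4.55 = 1.3809 rad/s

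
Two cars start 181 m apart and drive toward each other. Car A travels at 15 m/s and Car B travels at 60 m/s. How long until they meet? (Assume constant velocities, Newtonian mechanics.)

Combined speed: v_combined = 15 + 60 = 75 m/s
Time to meet: t = d/v_combined = 181/75 = 2.41 s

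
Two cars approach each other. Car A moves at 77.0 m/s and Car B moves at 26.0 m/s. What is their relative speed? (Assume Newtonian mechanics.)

v_rel = v_A + v_B = 77.0 + 26.0 = 103.0 m/s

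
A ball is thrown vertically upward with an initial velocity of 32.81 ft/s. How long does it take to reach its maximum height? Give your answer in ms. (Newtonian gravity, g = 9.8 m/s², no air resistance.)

v₀ = 32.81 ft/s × 0.3048 = 10.0005 m/s
t_up = v₀ / g = 10.0005 / 9.8 = 1.02046 s
t_up = 1.02046 s / 0.001 = 1020 ms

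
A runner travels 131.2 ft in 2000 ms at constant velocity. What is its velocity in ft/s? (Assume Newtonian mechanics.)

d = 131.2 ft × 0.3048 = 39.9898 m
t = 2000 ms × 0.001 = 2.0 s
v = d / t = 39.9898 / 2.0 = 19.9949 m/s
v = 19.9949 m/s / 0.3048 = 65.6 ft/s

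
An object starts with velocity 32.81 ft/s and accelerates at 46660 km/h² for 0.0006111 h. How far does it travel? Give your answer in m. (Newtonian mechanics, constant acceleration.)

v₀ = 32.81 ft/s × 0.3048 = 10.0005 m/s
a = 46660 km/h² × 7.716049382716049e-05 = 3.60031 m/s²
t = 0.0006111 h × 3600.0 = 2.19996 s
d = v₀ × t + ½ × a × t² = 10.0005 × 2.19996 + 0.5 × 3.60031 × 2.19996² = 30.71 m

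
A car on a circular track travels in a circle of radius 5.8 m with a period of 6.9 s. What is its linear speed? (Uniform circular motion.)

v = 2πr/T = 2π×5.8/6.9 = 5.28 m/s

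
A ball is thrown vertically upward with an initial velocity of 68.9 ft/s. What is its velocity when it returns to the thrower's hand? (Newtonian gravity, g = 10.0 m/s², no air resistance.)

By conservation of energy (no air resistance), the ball returns to the throw height with the same speed as launch, but directed downward.
|v_ground| = v₀ = 68.9 ft/s
v_ground = 68.9 ft/s (downward)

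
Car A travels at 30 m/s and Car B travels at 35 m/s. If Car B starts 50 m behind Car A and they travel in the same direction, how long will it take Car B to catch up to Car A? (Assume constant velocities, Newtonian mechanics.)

Relative speed: v_rel = 35 - 30 = 5 m/s
Time to catch: t = d₀/v_rel = 50/5 = 10.0 s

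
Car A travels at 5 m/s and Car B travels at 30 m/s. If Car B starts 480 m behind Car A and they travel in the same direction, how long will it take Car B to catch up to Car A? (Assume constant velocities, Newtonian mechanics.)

Relative speed: v_rel = 30 - 5 = 25 m/s
Time to catch: t = d₀/v_rel = 480/25 = 19.2 s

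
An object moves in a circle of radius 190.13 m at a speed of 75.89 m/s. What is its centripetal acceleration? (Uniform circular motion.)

a_c = v²/r = 75.89²/190.13 = 5759.2921/190.13 = 30.29 m/s²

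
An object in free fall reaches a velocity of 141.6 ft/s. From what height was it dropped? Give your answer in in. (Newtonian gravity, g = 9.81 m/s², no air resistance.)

v = 141.6 ft/s × 0.3048 = 43.1597 m/s
h = v² / (2g) = 43.1597² / (2 × 9.81) = 94.9419 m
h = 94.9419 m / 0.0254 = 3738 in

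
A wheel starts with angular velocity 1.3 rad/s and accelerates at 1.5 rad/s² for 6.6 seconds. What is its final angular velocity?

ω = ω₀ + αt = 1.3 + 1.5 × 6.6 = 11.2 rad/s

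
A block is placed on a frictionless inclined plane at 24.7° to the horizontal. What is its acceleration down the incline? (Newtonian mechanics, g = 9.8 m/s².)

a = g sin(θ) = 9.8 × sin(24.7°) = 9.8 × 0.4179 = 4.1 m/s²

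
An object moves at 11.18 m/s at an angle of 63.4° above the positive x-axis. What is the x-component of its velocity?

vₓ = v cos(θ) = 11.18 × cos(63.4°) = 5.01 m/s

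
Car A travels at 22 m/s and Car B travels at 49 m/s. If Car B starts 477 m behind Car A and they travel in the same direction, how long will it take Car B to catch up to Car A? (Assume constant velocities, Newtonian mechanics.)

Relative speed: v_rel = 49 - 22 = 27 m/s
Time to catch: t = d₀/v_rel = 477/27 = 17.67 s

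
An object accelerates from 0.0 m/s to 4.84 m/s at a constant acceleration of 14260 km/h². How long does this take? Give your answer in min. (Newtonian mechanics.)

a = 14260 km/h² × 7.716049382716049e-05 = 1.10031 m/s²
t = (v - v₀) / a = (4.84 - 0.0) / 1.10031 = 4.39876 s
t = 4.39876 s / 60.0 = 0.07331 min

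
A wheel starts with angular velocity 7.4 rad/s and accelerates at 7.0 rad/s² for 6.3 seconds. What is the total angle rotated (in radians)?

θ = ω₀t + ½αt² = 7.4×6.3 + ½×7.0×6.3² = 185.53 rad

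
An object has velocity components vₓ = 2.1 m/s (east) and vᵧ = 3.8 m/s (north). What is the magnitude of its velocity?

|v| = √(vₓ² + vᵧ²) = √(2.1² + 3.8²) = √(18.85) = 4.34 m/s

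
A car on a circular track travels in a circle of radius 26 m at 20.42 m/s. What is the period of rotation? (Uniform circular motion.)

T = 2πr/v = 2π×26/20.42 = 8.0 s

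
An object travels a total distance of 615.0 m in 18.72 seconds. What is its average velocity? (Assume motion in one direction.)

v_avg = Δd / Δt = 615.0 / 18.72 = 32.85 m/s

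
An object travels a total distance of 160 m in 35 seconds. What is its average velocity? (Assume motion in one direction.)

v_avg = Δd / Δt = 160 / 35 = 4.57 m/s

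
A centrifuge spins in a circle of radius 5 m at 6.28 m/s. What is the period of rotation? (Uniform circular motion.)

T = 2πr/v = 2π×5/6.28 = 5.0 s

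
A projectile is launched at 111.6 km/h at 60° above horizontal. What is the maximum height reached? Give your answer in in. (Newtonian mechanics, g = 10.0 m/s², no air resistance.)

v₀ = 111.6 km/h × 0.2777777777777778 = 31.0 m/s
H = v₀² × sin²(θ) / (2g) = 31.0² × sin(60°)² / (2 × 10.0) = 961.0 × 0.75 / 20.0 = 36.0375 m
H = 36.0375 m / 0.0254 = 1419 in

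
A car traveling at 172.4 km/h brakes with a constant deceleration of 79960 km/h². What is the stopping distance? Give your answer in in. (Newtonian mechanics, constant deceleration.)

v₀ = 172.4 km/h × 0.2777777777777778 = 47.8889 m/s
a = 79960 km/h² × 7.716049382716049e-05 = 6.16975 m/s²
d = v₀² / (2a) = 47.8889² / (2 × 6.16975) = 2293.35 / 12.3395 = 185.854 m
d = 185.854 m / 0.0254 = 7317 in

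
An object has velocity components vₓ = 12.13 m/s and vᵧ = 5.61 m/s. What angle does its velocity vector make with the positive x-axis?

θ = arctan(vᵧ/vₓ) = arctan(5.61/12.13) = 24.82°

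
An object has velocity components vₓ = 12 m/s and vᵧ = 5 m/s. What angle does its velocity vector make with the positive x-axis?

θ = arctan(vᵧ/vₓ) = arctan(5/12) = 22.62°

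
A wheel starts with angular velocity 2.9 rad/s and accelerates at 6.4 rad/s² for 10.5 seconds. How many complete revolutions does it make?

θ = ω₀t + ½αt² = 2.9×10.5 + ½×6.4×10.5² = 383.25 rad
Total revolutions = θ/(2π) = 383.25/(2π) = 60.996
Complete revolutions = ⌊60.996⌋ = 60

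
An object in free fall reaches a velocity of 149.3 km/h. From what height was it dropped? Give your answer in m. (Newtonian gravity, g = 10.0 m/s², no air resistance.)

v = 149.3 km/h × 0.2777777777777778 = 41.4722 m/s
h = v² / (2g) = 41.4722² / (2 × 10.0) = 86.0 m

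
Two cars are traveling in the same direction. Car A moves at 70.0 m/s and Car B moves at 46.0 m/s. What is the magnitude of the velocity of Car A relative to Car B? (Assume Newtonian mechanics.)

v_rel = |v_A - v_B| = |70.0 - 46.0| = 24.0 m/s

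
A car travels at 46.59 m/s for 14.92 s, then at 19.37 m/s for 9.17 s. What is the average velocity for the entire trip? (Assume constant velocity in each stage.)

d₁ = v₁t₁ = 46.59 × 14.92 = 695.1228 m
d₂ = v₂t₂ = 19.37 × 9.17 = 177.6229 m
d_total = 872.7457 m, t_total = 24.09 s
v_avg = d_total/t_total = 872.7457/24.09 = 36.23 m/s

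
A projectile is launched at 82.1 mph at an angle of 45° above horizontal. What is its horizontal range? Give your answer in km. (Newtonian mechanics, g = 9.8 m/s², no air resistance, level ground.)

v₀ = 82.1 mph × 0.44704 = 36.702 m/s
R = v₀² × sin(2θ) / g = 36.702² × sin(2 × 45°) / 9.8 = 1347.04 × 1.0 / 9.8 = 137.453 m
R = 137.453 m / 1000.0 = 0.1375 km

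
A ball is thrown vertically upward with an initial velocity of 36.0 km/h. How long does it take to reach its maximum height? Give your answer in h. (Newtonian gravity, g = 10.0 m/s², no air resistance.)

v₀ = 36.0 km/h × 0.2777777777777778 = 10.0 m/s
t_up = v₀ / g = 10.0 / 10.0 = 1.0 s
t_up = 1.0 s / 3600.0 = 0.0002778 h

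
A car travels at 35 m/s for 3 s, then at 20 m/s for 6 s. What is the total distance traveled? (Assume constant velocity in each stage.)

d₁ = v₁t₁ = 35 × 3 = 105 m
d₂ = v₂t₂ = 20 × 6 = 120 m
d_total = 105 + 120 = 225 m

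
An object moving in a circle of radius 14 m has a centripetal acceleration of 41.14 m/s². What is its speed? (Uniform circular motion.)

v = √(a_c × r) = √(41.14 × 14) = 24.0 m/s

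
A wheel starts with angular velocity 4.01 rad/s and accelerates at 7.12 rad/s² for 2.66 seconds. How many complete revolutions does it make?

θ = ω₀t + ½αt² = 4.01×2.66 + ½×7.12×2.66² = 35.855736 rad
Total revolutions = θ/(2π) = 35.855736/(2π) = 5.71
Complete revolutions = ⌊5.71⌋ = 5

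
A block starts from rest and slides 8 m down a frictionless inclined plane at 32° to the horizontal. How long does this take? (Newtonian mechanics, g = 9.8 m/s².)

a = g sin(θ) = 9.8 × sin(32°) = 5.1932 m/s²
t = √(2d/a) = √(2 × 8 / 5.1932) = 1.76 s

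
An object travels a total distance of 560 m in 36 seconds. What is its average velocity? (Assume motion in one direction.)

v_avg = Δd / Δt = 560 / 36 = 15.56 m/s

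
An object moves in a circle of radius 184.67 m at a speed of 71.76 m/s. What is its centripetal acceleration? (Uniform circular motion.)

a_c = v²/r = 71.76²/184.67 = 5149.4976/184.67 = 27.88 m/s²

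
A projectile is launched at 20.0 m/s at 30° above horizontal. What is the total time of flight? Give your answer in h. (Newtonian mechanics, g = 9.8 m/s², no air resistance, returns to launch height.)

T = 2 × v₀ × sin(θ) / g = 2 × 20.0 × sin(30°) / 9.8 = 2 × 20.0 × 0.5 / 9.8 = 2.04082 s
T = 2.04082 s / 3600.0 = 0.0005669 h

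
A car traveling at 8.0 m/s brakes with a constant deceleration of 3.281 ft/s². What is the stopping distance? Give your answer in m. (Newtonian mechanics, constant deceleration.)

a = 3.281 ft/s² × 0.3048 = 1.00005 m/s²
d = v₀² / (2a) = 8.0² / (2 × 1.00005) = 64.0 / 2.0001 = 32.0 m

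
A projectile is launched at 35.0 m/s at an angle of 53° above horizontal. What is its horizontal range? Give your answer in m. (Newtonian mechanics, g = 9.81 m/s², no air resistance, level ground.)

R = v₀² × sin(2θ) / g = 35.0² × sin(2 × 53°) / 9.81 = 1225.0 × 0.961262 / 9.81 = 120.0 m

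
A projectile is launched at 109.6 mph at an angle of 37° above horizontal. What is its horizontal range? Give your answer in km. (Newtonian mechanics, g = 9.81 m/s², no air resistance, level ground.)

v₀ = 109.6 mph × 0.44704 = 48.9956 m/s
R = v₀² × sin(2θ) / g = 48.9956² × sin(2 × 37°) / 9.81 = 2400.57 × 0.961262 / 9.81 = 235.227 m
R = 235.227 m / 1000.0 = 0.2352 km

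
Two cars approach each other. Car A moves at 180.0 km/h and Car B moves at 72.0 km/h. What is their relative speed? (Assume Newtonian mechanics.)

v_rel = v_A + v_B = 180.0 + 72.0 = 252.0 km/h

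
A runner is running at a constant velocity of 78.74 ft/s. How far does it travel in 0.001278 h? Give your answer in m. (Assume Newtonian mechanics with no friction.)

v = 78.74 ft/s × 0.3048 = 24.0 m/s
t = 0.001278 h × 3600.0 = 4.6008 s
d = v × t = 24.0 × 4.6008 = 110.4 m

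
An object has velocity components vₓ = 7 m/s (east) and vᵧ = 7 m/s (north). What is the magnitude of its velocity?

|v| = √(vₓ² + vᵧ²) = √(7² + 7²) = √(98) = 9.9 m/s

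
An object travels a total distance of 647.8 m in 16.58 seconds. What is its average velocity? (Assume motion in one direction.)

v_avg = Δd / Δt = 647.8 / 16.58 = 39.07 m/s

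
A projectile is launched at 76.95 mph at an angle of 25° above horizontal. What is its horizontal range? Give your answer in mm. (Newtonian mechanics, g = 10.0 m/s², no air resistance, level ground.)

v₀ = 76.95 mph × 0.44704 = 34.3997 m/s
R = v₀² × sin(2θ) / g = 34.3997² × sin(2 × 25°) / 10.0 = 1183.34 × 0.766044 / 10.0 = 90.6491 m
R = 90.6491 m / 0.001 = 90650 mm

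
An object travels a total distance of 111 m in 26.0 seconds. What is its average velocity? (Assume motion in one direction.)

v_avg = Δd / Δt = 111 / 26.0 = 4.27 m/s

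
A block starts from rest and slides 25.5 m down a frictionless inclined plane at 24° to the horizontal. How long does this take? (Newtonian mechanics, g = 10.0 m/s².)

a = g sin(θ) = 10.0 × sin(24°) = 4.0674 m/s²
t = √(2d/a) = √(2 × 25.5 / 4.0674) = 3.54 s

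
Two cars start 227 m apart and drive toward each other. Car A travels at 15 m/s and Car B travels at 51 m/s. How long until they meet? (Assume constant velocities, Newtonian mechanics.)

Combined speed: v_combined = 15 + 51 = 66 m/s
Time to meet: t = d/v_combined = 227/66 = 3.44 s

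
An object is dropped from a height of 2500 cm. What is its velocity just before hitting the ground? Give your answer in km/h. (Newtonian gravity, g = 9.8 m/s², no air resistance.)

h = 2500 cm × 0.01 = 25.0 m
v = √(2gh) = √(2 × 9.8 × 25.0) = 22.1359 m/s
v = 22.1359 m/s / 0.2777777777777778 = 79.69 km/h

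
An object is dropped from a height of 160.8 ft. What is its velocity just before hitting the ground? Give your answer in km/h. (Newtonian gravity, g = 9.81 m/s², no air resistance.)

h = 160.8 ft × 0.3048 = 49.0118 m
v = √(2gh) = √(2 × 9.81 × 49.0118) = 31.0099 m/s
v = 31.0099 m/s / 0.2777777777777778 = 111.6 km/h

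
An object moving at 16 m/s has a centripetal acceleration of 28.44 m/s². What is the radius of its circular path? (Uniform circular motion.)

r = v²/a_c = 16²/28.44 = 9.0 m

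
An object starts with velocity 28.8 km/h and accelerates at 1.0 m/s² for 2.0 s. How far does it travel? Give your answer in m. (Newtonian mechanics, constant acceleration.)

v₀ = 28.8 km/h × 0.2777777777777778 = 8.0 m/s
d = v₀ × t + ½ × a × t² = 8.0 × 2.0 + 0.5 × 1.0 × 2.0² = 18.0 m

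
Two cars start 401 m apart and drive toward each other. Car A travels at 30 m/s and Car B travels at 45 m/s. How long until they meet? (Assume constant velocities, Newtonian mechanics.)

Combined speed: v_combined = 30 + 45 = 75 m/s
Time to meet: t = d/v_combined = 401/75 = 5.35 s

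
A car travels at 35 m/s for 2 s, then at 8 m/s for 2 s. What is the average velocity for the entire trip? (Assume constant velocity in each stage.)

d₁ = v₁t₁ = 35 × 2 = 70 m
d₂ = v₂t₂ = 8 × 2 = 16 m
d_total = 86 m, t_total = 4 s
v_avg = d_total/t_total = 86/4 = 21.5 m/s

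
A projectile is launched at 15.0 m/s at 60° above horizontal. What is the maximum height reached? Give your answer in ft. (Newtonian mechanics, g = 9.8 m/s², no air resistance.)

H = v₀² × sin²(θ) / (2g) = 15.0² × sin(60°)² / (2 × 9.8) = 225.0 × 0.75 / 19.6 = 8.60969 m
H = 8.60969 m / 0.3048 = 28.25 ft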